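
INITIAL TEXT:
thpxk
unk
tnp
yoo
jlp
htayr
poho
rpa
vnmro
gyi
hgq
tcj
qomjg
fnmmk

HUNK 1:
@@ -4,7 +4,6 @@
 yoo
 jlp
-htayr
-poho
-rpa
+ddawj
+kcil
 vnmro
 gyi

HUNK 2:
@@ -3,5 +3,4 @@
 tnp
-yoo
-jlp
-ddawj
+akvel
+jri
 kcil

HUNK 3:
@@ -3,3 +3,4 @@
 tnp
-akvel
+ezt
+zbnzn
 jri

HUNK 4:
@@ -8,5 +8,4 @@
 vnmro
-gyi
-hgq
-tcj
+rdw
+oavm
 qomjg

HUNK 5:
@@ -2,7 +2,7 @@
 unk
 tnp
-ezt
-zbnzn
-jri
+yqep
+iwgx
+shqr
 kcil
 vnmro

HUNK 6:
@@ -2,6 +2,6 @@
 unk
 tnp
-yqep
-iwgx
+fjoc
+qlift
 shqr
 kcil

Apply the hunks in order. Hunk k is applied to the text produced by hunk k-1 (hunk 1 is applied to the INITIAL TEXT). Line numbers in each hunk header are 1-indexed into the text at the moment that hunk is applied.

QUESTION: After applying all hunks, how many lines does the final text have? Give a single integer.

Hunk 1: at line 4 remove [htayr,poho,rpa] add [ddawj,kcil] -> 13 lines: thpxk unk tnp yoo jlp ddawj kcil vnmro gyi hgq tcj qomjg fnmmk
Hunk 2: at line 3 remove [yoo,jlp,ddawj] add [akvel,jri] -> 12 lines: thpxk unk tnp akvel jri kcil vnmro gyi hgq tcj qomjg fnmmk
Hunk 3: at line 3 remove [akvel] add [ezt,zbnzn] -> 13 lines: thpxk unk tnp ezt zbnzn jri kcil vnmro gyi hgq tcj qomjg fnmmk
Hunk 4: at line 8 remove [gyi,hgq,tcj] add [rdw,oavm] -> 12 lines: thpxk unk tnp ezt zbnzn jri kcil vnmro rdw oavm qomjg fnmmk
Hunk 5: at line 2 remove [ezt,zbnzn,jri] add [yqep,iwgx,shqr] -> 12 lines: thpxk unk tnp yqep iwgx shqr kcil vnmro rdw oavm qomjg fnmmk
Hunk 6: at line 2 remove [yqep,iwgx] add [fjoc,qlift] -> 12 lines: thpxk unk tnp fjoc qlift shqr kcil vnmro rdw oavm qomjg fnmmk
Final line count: 12

Answer: 12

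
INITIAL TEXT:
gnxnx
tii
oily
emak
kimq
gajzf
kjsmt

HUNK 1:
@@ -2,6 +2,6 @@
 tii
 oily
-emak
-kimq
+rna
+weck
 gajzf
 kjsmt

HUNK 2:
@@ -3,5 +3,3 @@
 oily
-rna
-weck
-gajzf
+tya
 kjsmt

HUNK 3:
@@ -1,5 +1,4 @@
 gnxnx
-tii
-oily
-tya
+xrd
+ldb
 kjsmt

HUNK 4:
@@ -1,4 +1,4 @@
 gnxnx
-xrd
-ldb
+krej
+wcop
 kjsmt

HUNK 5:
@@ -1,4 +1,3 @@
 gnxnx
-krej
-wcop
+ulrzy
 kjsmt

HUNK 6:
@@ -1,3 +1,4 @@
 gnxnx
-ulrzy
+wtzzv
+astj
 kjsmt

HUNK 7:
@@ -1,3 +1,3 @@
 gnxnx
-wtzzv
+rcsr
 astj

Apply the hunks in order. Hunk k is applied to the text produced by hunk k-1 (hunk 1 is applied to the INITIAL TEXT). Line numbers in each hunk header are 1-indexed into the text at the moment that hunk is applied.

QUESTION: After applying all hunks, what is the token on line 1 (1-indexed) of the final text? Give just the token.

Answer: gnxnx

Derivation:
Hunk 1: at line 2 remove [emak,kimq] add [rna,weck] -> 7 lines: gnxnx tii oily rna weck gajzf kjsmt
Hunk 2: at line 3 remove [rna,weck,gajzf] add [tya] -> 5 lines: gnxnx tii oily tya kjsmt
Hunk 3: at line 1 remove [tii,oily,tya] add [xrd,ldb] -> 4 lines: gnxnx xrd ldb kjsmt
Hunk 4: at line 1 remove [xrd,ldb] add [krej,wcop] -> 4 lines: gnxnx krej wcop kjsmt
Hunk 5: at line 1 remove [krej,wcop] add [ulrzy] -> 3 lines: gnxnx ulrzy kjsmt
Hunk 6: at line 1 remove [ulrzy] add [wtzzv,astj] -> 4 lines: gnxnx wtzzv astj kjsmt
Hunk 7: at line 1 remove [wtzzv] add [rcsr] -> 4 lines: gnxnx rcsr astj kjsmt
Final line 1: gnxnx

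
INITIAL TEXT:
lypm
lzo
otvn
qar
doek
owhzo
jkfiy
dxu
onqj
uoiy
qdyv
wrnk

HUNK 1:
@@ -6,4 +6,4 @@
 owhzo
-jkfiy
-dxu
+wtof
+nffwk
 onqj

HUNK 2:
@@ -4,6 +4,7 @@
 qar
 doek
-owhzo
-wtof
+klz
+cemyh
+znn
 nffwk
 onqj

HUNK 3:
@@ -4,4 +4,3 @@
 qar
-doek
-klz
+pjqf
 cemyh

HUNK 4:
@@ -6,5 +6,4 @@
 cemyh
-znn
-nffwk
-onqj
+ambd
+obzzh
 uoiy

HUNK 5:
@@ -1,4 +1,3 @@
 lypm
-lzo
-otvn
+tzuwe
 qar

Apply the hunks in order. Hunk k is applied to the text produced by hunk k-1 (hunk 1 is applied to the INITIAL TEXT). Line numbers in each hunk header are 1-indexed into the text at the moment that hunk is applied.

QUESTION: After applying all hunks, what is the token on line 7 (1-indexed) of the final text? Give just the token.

Hunk 1: at line 6 remove [jkfiy,dxu] add [wtof,nffwk] -> 12 lines: lypm lzo otvn qar doek owhzo wtof nffwk onqj uoiy qdyv wrnk
Hunk 2: at line 4 remove [owhzo,wtof] add [klz,cemyh,znn] -> 13 lines: lypm lzo otvn qar doek klz cemyh znn nffwk onqj uoiy qdyv wrnk
Hunk 3: at line 4 remove [doek,klz] add [pjqf] -> 12 lines: lypm lzo otvn qar pjqf cemyh znn nffwk onqj uoiy qdyv wrnk
Hunk 4: at line 6 remove [znn,nffwk,onqj] add [ambd,obzzh] -> 11 lines: lypm lzo otvn qar pjqf cemyh ambd obzzh uoiy qdyv wrnk
Hunk 5: at line 1 remove [lzo,otvn] add [tzuwe] -> 10 lines: lypm tzuwe qar pjqf cemyh ambd obzzh uoiy qdyv wrnk
Final line 7: obzzh

Answer: obzzh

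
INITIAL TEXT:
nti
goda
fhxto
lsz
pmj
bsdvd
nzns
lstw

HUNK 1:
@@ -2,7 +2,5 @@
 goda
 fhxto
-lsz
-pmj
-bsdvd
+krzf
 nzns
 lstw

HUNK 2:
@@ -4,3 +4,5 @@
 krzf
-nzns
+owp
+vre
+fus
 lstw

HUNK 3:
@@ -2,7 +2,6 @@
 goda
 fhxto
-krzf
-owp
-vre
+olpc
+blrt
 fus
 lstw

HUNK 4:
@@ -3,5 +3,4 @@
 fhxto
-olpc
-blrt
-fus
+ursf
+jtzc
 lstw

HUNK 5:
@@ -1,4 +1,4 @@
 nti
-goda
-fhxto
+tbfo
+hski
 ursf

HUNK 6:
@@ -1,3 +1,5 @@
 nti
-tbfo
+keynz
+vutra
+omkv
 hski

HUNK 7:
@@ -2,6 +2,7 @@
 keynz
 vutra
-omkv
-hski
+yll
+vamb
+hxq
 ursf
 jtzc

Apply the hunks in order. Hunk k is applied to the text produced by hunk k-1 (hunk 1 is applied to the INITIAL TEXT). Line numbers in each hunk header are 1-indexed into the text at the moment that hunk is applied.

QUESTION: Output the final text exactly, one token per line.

Hunk 1: at line 2 remove [lsz,pmj,bsdvd] add [krzf] -> 6 lines: nti goda fhxto krzf nzns lstw
Hunk 2: at line 4 remove [nzns] add [owp,vre,fus] -> 8 lines: nti goda fhxto krzf owp vre fus lstw
Hunk 3: at line 2 remove [krzf,owp,vre] add [olpc,blrt] -> 7 lines: nti goda fhxto olpc blrt fus lstw
Hunk 4: at line 3 remove [olpc,blrt,fus] add [ursf,jtzc] -> 6 lines: nti goda fhxto ursf jtzc lstw
Hunk 5: at line 1 remove [goda,fhxto] add [tbfo,hski] -> 6 lines: nti tbfo hski ursf jtzc lstw
Hunk 6: at line 1 remove [tbfo] add [keynz,vutra,omkv] -> 8 lines: nti keynz vutra omkv hski ursf jtzc lstw
Hunk 7: at line 2 remove [omkv,hski] add [yll,vamb,hxq] -> 9 lines: nti keynz vutra yll vamb hxq ursf jtzc lstw

Answer: nti
keynz
vutra
yll
vamb
hxq
ursf
jtzc
lstw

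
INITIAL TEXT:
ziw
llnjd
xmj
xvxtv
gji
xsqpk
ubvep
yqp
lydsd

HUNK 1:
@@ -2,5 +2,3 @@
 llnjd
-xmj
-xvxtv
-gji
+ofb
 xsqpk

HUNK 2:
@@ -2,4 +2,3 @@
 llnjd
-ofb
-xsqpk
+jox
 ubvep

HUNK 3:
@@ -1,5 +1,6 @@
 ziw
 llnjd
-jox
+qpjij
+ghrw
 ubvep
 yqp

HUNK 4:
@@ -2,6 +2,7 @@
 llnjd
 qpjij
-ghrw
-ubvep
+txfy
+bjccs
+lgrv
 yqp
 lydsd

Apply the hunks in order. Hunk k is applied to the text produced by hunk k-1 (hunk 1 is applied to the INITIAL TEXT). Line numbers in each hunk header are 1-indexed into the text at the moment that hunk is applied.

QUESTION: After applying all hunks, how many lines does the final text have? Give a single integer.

Answer: 8

Derivation:
Hunk 1: at line 2 remove [xmj,xvxtv,gji] add [ofb] -> 7 lines: ziw llnjd ofb xsqpk ubvep yqp lydsd
Hunk 2: at line 2 remove [ofb,xsqpk] add [jox] -> 6 lines: ziw llnjd jox ubvep yqp lydsd
Hunk 3: at line 1 remove [jox] add [qpjij,ghrw] -> 7 lines: ziw llnjd qpjij ghrw ubvep yqp lydsd
Hunk 4: at line 2 remove [ghrw,ubvep] add [txfy,bjccs,lgrv] -> 8 lines: ziw llnjd qpjij txfy bjccs lgrv yqp lydsd
Final line count: 8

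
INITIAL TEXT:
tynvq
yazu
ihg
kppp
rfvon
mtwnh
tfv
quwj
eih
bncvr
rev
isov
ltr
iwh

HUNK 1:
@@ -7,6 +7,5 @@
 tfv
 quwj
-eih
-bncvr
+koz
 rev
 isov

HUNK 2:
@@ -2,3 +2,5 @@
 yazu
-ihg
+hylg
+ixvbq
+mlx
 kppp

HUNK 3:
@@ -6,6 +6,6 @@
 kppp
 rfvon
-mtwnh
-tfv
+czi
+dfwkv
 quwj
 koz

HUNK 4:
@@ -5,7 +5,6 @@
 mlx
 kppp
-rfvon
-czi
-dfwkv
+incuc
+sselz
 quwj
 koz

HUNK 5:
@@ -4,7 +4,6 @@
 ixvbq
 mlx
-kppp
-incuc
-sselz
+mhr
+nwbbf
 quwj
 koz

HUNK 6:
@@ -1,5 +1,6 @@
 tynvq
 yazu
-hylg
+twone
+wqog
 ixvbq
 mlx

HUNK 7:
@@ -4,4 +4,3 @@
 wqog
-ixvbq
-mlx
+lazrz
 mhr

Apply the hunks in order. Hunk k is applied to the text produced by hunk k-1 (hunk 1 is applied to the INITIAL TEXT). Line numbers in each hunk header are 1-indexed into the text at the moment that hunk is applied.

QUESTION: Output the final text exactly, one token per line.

Answer: tynvq
yazu
twone
wqog
lazrz
mhr
nwbbf
quwj
koz
rev
isov
ltr
iwh

Derivation:
Hunk 1: at line 7 remove [eih,bncvr] add [koz] -> 13 lines: tynvq yazu ihg kppp rfvon mtwnh tfv quwj koz rev isov ltr iwh
Hunk 2: at line 2 remove [ihg] add [hylg,ixvbq,mlx] -> 15 lines: tynvq yazu hylg ixvbq mlx kppp rfvon mtwnh tfv quwj koz rev isov ltr iwh
Hunk 3: at line 6 remove [mtwnh,tfv] add [czi,dfwkv] -> 15 lines: tynvq yazu hylg ixvbq mlx kppp rfvon czi dfwkv quwj koz rev isov ltr iwh
Hunk 4: at line 5 remove [rfvon,czi,dfwkv] add [incuc,sselz] -> 14 lines: tynvq yazu hylg ixvbq mlx kppp incuc sselz quwj koz rev isov ltr iwh
Hunk 5: at line 4 remove [kppp,incuc,sselz] add [mhr,nwbbf] -> 13 lines: tynvq yazu hylg ixvbq mlx mhr nwbbf quwj koz rev isov ltr iwh
Hunk 6: at line 1 remove [hylg] add [twone,wqog] -> 14 lines: tynvq yazu twone wqog ixvbq mlx mhr nwbbf quwj koz rev isov ltr iwh
Hunk 7: at line 4 remove [ixvbq,mlx] add [lazrz] -> 13 lines: tynvq yazu twone wqog lazrz mhr nwbbf quwj koz rev isov ltr iwh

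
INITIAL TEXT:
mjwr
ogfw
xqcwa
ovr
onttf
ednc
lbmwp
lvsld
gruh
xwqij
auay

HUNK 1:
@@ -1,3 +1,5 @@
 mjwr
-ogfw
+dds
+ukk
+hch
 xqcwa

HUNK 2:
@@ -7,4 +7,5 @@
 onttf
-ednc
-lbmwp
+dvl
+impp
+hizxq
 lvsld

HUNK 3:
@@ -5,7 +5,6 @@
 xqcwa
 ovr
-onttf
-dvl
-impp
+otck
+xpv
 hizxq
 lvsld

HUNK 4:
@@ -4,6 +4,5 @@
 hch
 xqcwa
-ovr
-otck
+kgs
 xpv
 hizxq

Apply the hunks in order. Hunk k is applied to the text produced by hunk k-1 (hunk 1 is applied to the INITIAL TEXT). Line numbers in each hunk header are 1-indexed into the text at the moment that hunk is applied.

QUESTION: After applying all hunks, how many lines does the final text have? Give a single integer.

Hunk 1: at line 1 remove [ogfw] add [dds,ukk,hch] -> 13 lines: mjwr dds ukk hch xqcwa ovr onttf ednc lbmwp lvsld gruh xwqij auay
Hunk 2: at line 7 remove [ednc,lbmwp] add [dvl,impp,hizxq] -> 14 lines: mjwr dds ukk hch xqcwa ovr onttf dvl impp hizxq lvsld gruh xwqij auay
Hunk 3: at line 5 remove [onttf,dvl,impp] add [otck,xpv] -> 13 lines: mjwr dds ukk hch xqcwa ovr otck xpv hizxq lvsld gruh xwqij auay
Hunk 4: at line 4 remove [ovr,otck] add [kgs] -> 12 lines: mjwr dds ukk hch xqcwa kgs xpv hizxq lvsld gruh xwqij auay
Final line count: 12

Answer: 12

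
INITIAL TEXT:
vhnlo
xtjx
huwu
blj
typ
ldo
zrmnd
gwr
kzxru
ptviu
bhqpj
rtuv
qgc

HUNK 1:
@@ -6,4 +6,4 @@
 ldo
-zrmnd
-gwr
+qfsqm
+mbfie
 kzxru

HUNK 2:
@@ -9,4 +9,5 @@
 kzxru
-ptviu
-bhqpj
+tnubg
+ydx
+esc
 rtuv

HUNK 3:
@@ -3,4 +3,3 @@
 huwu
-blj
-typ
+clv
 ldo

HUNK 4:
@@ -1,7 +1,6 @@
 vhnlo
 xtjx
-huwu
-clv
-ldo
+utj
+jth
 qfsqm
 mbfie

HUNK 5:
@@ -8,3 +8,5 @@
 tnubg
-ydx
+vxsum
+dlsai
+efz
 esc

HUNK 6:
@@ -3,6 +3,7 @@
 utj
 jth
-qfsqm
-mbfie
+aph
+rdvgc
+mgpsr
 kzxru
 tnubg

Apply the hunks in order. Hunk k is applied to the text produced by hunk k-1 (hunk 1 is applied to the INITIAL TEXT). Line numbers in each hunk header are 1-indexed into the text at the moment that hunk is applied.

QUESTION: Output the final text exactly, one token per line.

Hunk 1: at line 6 remove [zrmnd,gwr] add [qfsqm,mbfie] -> 13 lines: vhnlo xtjx huwu blj typ ldo qfsqm mbfie kzxru ptviu bhqpj rtuv qgc
Hunk 2: at line 9 remove [ptviu,bhqpj] add [tnubg,ydx,esc] -> 14 lines: vhnlo xtjx huwu blj typ ldo qfsqm mbfie kzxru tnubg ydx esc rtuv qgc
Hunk 3: at line 3 remove [blj,typ] add [clv] -> 13 lines: vhnlo xtjx huwu clv ldo qfsqm mbfie kzxru tnubg ydx esc rtuv qgc
Hunk 4: at line 1 remove [huwu,clv,ldo] add [utj,jth] -> 12 lines: vhnlo xtjx utj jth qfsqm mbfie kzxru tnubg ydx esc rtuv qgc
Hunk 5: at line 8 remove [ydx] add [vxsum,dlsai,efz] -> 14 lines: vhnlo xtjx utj jth qfsqm mbfie kzxru tnubg vxsum dlsai efz esc rtuv qgc
Hunk 6: at line 3 remove [qfsqm,mbfie] add [aph,rdvgc,mgpsr] -> 15 lines: vhnlo xtjx utj jth aph rdvgc mgpsr kzxru tnubg vxsum dlsai efz esc rtuv qgc

Answer: vhnlo
xtjx
utj
jth
aph
rdvgc
mgpsr
kzxru
tnubg
vxsum
dlsai
efz
esc
rtuv
qgc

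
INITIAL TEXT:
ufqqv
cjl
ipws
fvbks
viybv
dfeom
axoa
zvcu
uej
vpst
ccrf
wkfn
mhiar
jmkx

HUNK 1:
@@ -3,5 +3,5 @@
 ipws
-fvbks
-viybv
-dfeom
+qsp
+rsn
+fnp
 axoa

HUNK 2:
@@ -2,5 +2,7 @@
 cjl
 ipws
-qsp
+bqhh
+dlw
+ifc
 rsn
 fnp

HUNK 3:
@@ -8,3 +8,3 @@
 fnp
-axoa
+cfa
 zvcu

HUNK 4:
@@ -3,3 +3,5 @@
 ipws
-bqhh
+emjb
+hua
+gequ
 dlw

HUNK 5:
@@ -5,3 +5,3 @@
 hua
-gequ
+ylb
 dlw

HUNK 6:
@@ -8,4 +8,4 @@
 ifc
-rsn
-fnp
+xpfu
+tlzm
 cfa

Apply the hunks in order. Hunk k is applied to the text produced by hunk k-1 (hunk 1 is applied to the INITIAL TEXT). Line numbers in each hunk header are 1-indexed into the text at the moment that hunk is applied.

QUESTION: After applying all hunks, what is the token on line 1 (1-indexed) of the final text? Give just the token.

Hunk 1: at line 3 remove [fvbks,viybv,dfeom] add [qsp,rsn,fnp] -> 14 lines: ufqqv cjl ipws qsp rsn fnp axoa zvcu uej vpst ccrf wkfn mhiar jmkx
Hunk 2: at line 2 remove [qsp] add [bqhh,dlw,ifc] -> 16 lines: ufqqv cjl ipws bqhh dlw ifc rsn fnp axoa zvcu uej vpst ccrf wkfn mhiar jmkx
Hunk 3: at line 8 remove [axoa] add [cfa] -> 16 lines: ufqqv cjl ipws bqhh dlw ifc rsn fnp cfa zvcu uej vpst ccrf wkfn mhiar jmkx
Hunk 4: at line 3 remove [bqhh] add [emjb,hua,gequ] -> 18 lines: ufqqv cjl ipws emjb hua gequ dlw ifc rsn fnp cfa zvcu uej vpst ccrf wkfn mhiar jmkx
Hunk 5: at line 5 remove [gequ] add [ylb] -> 18 lines: ufqqv cjl ipws emjb hua ylb dlw ifc rsn fnp cfa zvcu uej vpst ccrf wkfn mhiar jmkx
Hunk 6: at line 8 remove [rsn,fnp] add [xpfu,tlzm] -> 18 lines: ufqqv cjl ipws emjb hua ylb dlw ifc xpfu tlzm cfa zvcu uej vpst ccrf wkfn mhiar jmkx
Final line 1: ufqqv

Answer: ufqqv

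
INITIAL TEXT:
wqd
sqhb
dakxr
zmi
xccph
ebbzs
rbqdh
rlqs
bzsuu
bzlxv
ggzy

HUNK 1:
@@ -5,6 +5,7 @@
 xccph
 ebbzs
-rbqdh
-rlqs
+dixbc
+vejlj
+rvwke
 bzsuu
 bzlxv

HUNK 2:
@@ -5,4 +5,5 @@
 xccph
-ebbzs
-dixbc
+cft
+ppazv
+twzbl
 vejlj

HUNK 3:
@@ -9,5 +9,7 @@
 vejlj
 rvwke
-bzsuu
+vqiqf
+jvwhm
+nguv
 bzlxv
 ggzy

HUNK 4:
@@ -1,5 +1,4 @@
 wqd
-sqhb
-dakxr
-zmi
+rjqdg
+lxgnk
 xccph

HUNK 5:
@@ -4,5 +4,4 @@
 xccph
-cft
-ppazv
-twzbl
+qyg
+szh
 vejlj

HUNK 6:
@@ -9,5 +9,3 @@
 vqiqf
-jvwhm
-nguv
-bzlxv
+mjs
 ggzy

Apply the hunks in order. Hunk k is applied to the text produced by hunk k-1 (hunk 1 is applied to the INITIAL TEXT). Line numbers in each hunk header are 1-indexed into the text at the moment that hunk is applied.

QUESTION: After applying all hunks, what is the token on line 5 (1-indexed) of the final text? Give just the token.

Hunk 1: at line 5 remove [rbqdh,rlqs] add [dixbc,vejlj,rvwke] -> 12 lines: wqd sqhb dakxr zmi xccph ebbzs dixbc vejlj rvwke bzsuu bzlxv ggzy
Hunk 2: at line 5 remove [ebbzs,dixbc] add [cft,ppazv,twzbl] -> 13 lines: wqd sqhb dakxr zmi xccph cft ppazv twzbl vejlj rvwke bzsuu bzlxv ggzy
Hunk 3: at line 9 remove [bzsuu] add [vqiqf,jvwhm,nguv] -> 15 lines: wqd sqhb dakxr zmi xccph cft ppazv twzbl vejlj rvwke vqiqf jvwhm nguv bzlxv ggzy
Hunk 4: at line 1 remove [sqhb,dakxr,zmi] add [rjqdg,lxgnk] -> 14 lines: wqd rjqdg lxgnk xccph cft ppazv twzbl vejlj rvwke vqiqf jvwhm nguv bzlxv ggzy
Hunk 5: at line 4 remove [cft,ppazv,twzbl] add [qyg,szh] -> 13 lines: wqd rjqdg lxgnk xccph qyg szh vejlj rvwke vqiqf jvwhm nguv bzlxv ggzy
Hunk 6: at line 9 remove [jvwhm,nguv,bzlxv] add [mjs] -> 11 lines: wqd rjqdg lxgnk xccph qyg szh vejlj rvwke vqiqf mjs ggzy
Final line 5: qyg

Answer: qyg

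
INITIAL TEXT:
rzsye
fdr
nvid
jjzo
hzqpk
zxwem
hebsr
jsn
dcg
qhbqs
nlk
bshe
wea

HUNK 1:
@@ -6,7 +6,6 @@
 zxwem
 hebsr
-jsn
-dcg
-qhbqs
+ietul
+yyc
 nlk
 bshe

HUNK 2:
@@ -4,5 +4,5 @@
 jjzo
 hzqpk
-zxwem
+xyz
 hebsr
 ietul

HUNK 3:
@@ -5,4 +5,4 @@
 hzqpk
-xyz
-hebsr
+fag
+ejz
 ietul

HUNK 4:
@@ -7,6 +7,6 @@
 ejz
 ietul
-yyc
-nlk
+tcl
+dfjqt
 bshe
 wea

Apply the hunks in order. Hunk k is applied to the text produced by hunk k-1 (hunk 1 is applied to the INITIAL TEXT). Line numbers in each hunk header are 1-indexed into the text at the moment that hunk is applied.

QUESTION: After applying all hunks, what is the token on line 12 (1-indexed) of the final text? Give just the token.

Answer: wea

Derivation:
Hunk 1: at line 6 remove [jsn,dcg,qhbqs] add [ietul,yyc] -> 12 lines: rzsye fdr nvid jjzo hzqpk zxwem hebsr ietul yyc nlk bshe wea
Hunk 2: at line 4 remove [zxwem] add [xyz] -> 12 lines: rzsye fdr nvid jjzo hzqpk xyz hebsr ietul yyc nlk bshe wea
Hunk 3: at line 5 remove [xyz,hebsr] add [fag,ejz] -> 12 lines: rzsye fdr nvid jjzo hzqpk fag ejz ietul yyc nlk bshe wea
Hunk 4: at line 7 remove [yyc,nlk] add [tcl,dfjqt] -> 12 lines: rzsye fdr nvid jjzo hzqpk fag ejz ietul tcl dfjqt bshe wea
Final line 12: wea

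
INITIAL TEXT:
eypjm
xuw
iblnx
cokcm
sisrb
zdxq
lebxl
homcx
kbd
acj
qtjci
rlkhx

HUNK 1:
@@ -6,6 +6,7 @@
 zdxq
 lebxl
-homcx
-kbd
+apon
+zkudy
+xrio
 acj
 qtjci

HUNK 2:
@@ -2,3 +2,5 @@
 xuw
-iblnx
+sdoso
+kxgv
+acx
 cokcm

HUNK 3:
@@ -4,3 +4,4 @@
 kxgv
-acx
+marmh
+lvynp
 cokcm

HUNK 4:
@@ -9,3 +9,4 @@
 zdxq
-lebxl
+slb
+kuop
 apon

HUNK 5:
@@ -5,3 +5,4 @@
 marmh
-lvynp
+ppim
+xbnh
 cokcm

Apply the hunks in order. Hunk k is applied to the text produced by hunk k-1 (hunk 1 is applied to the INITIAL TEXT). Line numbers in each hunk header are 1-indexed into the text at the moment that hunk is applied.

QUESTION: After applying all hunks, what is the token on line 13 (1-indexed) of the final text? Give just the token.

Answer: apon

Derivation:
Hunk 1: at line 6 remove [homcx,kbd] add [apon,zkudy,xrio] -> 13 lines: eypjm xuw iblnx cokcm sisrb zdxq lebxl apon zkudy xrio acj qtjci rlkhx
Hunk 2: at line 2 remove [iblnx] add [sdoso,kxgv,acx] -> 15 lines: eypjm xuw sdoso kxgv acx cokcm sisrb zdxq lebxl apon zkudy xrio acj qtjci rlkhx
Hunk 3: at line 4 remove [acx] add [marmh,lvynp] -> 16 lines: eypjm xuw sdoso kxgv marmh lvynp cokcm sisrb zdxq lebxl apon zkudy xrio acj qtjci rlkhx
Hunk 4: at line 9 remove [lebxl] add [slb,kuop] -> 17 lines: eypjm xuw sdoso kxgv marmh lvynp cokcm sisrb zdxq slb kuop apon zkudy xrio acj qtjci rlkhx
Hunk 5: at line 5 remove [lvynp] add [ppim,xbnh] -> 18 lines: eypjm xuw sdoso kxgv marmh ppim xbnh cokcm sisrb zdxq slb kuop apon zkudy xrio acj qtjci rlkhx
Final line 13: apon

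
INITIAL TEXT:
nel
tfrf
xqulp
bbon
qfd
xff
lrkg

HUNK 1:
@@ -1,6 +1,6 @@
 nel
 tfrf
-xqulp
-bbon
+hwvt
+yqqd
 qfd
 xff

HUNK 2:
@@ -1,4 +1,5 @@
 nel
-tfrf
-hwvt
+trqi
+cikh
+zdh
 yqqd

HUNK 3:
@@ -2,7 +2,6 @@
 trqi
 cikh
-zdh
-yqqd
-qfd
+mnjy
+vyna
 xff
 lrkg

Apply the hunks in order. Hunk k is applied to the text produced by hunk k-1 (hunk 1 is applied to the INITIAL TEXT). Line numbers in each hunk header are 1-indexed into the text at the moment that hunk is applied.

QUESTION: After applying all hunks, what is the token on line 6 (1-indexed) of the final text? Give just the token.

Hunk 1: at line 1 remove [xqulp,bbon] add [hwvt,yqqd] -> 7 lines: nel tfrf hwvt yqqd qfd xff lrkg
Hunk 2: at line 1 remove [tfrf,hwvt] add [trqi,cikh,zdh] -> 8 lines: nel trqi cikh zdh yqqd qfd xff lrkg
Hunk 3: at line 2 remove [zdh,yqqd,qfd] add [mnjy,vyna] -> 7 lines: nel trqi cikh mnjy vyna xff lrkg
Final line 6: xff

Answer: xff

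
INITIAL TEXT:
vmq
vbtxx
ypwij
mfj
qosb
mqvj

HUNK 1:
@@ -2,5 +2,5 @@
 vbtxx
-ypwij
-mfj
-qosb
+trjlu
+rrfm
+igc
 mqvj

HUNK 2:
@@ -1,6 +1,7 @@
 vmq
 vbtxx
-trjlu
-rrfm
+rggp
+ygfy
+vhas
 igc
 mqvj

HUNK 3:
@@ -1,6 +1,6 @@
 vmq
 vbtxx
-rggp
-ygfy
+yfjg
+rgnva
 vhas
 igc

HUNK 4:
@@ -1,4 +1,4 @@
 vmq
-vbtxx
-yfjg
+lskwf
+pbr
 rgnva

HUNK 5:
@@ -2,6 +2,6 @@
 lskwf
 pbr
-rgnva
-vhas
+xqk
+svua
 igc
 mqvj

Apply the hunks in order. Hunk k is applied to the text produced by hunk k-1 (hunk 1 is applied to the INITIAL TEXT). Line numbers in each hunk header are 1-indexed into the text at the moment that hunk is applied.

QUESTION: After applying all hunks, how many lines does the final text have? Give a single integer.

Hunk 1: at line 2 remove [ypwij,mfj,qosb] add [trjlu,rrfm,igc] -> 6 lines: vmq vbtxx trjlu rrfm igc mqvj
Hunk 2: at line 1 remove [trjlu,rrfm] add [rggp,ygfy,vhas] -> 7 lines: vmq vbtxx rggp ygfy vhas igc mqvj
Hunk 3: at line 1 remove [rggp,ygfy] add [yfjg,rgnva] -> 7 lines: vmq vbtxx yfjg rgnva vhas igc mqvj
Hunk 4: at line 1 remove [vbtxx,yfjg] add [lskwf,pbr] -> 7 lines: vmq lskwf pbr rgnva vhas igc mqvj
Hunk 5: at line 2 remove [rgnva,vhas] add [xqk,svua] -> 7 lines: vmq lskwf pbr xqk svua igc mqvj
Final line count: 7

Answer: 7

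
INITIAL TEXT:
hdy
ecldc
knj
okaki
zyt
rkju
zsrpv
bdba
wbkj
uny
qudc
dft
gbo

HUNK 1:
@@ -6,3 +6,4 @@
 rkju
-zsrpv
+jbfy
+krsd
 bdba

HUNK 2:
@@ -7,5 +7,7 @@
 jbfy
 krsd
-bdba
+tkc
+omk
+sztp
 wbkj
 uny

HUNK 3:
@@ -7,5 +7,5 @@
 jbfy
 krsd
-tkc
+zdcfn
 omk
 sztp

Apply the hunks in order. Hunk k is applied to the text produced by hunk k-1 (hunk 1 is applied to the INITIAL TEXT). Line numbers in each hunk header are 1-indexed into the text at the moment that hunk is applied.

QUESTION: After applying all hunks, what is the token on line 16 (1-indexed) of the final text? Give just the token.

Hunk 1: at line 6 remove [zsrpv] add [jbfy,krsd] -> 14 lines: hdy ecldc knj okaki zyt rkju jbfy krsd bdba wbkj uny qudc dft gbo
Hunk 2: at line 7 remove [bdba] add [tkc,omk,sztp] -> 16 lines: hdy ecldc knj okaki zyt rkju jbfy krsd tkc omk sztp wbkj uny qudc dft gbo
Hunk 3: at line 7 remove [tkc] add [zdcfn] -> 16 lines: hdy ecldc knj okaki zyt rkju jbfy krsd zdcfn omk sztp wbkj uny qudc dft gbo
Final line 16: gbo

Answer: gbo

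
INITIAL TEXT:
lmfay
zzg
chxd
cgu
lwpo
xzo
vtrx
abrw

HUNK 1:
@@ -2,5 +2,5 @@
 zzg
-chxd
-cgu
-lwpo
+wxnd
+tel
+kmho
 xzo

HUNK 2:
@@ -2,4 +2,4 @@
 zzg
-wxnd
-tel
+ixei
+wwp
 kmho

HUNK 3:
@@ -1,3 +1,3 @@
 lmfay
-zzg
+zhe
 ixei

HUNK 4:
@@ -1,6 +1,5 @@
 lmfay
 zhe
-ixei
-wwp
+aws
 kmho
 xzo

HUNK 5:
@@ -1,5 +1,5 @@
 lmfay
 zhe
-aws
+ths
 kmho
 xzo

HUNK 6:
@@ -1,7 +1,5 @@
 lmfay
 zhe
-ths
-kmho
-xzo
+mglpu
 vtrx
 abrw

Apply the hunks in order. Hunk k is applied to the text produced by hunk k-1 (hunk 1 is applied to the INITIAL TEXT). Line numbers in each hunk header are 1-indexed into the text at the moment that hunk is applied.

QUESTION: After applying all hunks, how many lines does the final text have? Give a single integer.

Hunk 1: at line 2 remove [chxd,cgu,lwpo] add [wxnd,tel,kmho] -> 8 lines: lmfay zzg wxnd tel kmho xzo vtrx abrw
Hunk 2: at line 2 remove [wxnd,tel] add [ixei,wwp] -> 8 lines: lmfay zzg ixei wwp kmho xzo vtrx abrw
Hunk 3: at line 1 remove [zzg] add [zhe] -> 8 lines: lmfay zhe ixei wwp kmho xzo vtrx abrw
Hunk 4: at line 1 remove [ixei,wwp] add [aws] -> 7 lines: lmfay zhe aws kmho xzo vtrx abrw
Hunk 5: at line 1 remove [aws] add [ths] -> 7 lines: lmfay zhe ths kmho xzo vtrx abrw
Hunk 6: at line 1 remove [ths,kmho,xzo] add [mglpu] -> 5 lines: lmfay zhe mglpu vtrx abrw
Final line count: 5

Answer: 5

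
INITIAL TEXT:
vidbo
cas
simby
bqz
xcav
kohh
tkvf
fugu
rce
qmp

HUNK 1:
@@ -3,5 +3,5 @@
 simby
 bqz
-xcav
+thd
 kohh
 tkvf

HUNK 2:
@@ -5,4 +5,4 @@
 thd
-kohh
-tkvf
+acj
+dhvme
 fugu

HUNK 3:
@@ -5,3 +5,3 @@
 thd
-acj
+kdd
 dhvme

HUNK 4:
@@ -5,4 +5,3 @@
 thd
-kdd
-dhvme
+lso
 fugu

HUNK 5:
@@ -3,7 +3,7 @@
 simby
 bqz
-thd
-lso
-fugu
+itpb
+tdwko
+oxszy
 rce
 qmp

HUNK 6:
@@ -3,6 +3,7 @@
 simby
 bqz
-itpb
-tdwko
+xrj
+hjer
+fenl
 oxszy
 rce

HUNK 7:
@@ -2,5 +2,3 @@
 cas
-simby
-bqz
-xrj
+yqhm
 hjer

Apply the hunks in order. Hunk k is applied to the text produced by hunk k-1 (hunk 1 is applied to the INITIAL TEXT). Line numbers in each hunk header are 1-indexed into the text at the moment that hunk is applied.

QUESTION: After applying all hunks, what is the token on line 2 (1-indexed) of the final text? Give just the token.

Answer: cas

Derivation:
Hunk 1: at line 3 remove [xcav] add [thd] -> 10 lines: vidbo cas simby bqz thd kohh tkvf fugu rce qmp
Hunk 2: at line 5 remove [kohh,tkvf] add [acj,dhvme] -> 10 lines: vidbo cas simby bqz thd acj dhvme fugu rce qmp
Hunk 3: at line 5 remove [acj] add [kdd] -> 10 lines: vidbo cas simby bqz thd kdd dhvme fugu rce qmp
Hunk 4: at line 5 remove [kdd,dhvme] add [lso] -> 9 lines: vidbo cas simby bqz thd lso fugu rce qmp
Hunk 5: at line 3 remove [thd,lso,fugu] add [itpb,tdwko,oxszy] -> 9 lines: vidbo cas simby bqz itpb tdwko oxszy rce qmp
Hunk 6: at line 3 remove [itpb,tdwko] add [xrj,hjer,fenl] -> 10 lines: vidbo cas simby bqz xrj hjer fenl oxszy rce qmp
Hunk 7: at line 2 remove [simby,bqz,xrj] add [yqhm] -> 8 lines: vidbo cas yqhm hjer fenl oxszy rce qmp
Final line 2: cas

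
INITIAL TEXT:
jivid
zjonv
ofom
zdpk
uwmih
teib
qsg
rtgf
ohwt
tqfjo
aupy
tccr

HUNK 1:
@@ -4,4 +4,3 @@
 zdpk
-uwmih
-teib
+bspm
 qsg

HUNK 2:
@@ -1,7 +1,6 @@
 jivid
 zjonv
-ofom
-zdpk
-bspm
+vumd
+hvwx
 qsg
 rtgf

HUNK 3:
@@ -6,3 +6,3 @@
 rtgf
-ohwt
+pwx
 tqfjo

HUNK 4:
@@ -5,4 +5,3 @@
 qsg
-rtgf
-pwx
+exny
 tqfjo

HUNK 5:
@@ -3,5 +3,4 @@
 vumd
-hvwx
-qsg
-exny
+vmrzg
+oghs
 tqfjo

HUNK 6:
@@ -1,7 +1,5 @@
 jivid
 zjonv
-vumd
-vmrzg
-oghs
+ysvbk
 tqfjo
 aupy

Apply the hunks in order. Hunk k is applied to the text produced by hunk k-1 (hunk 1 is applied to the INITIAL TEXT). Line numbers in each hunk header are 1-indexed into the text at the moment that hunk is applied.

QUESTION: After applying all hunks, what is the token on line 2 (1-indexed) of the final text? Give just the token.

Answer: zjonv

Derivation:
Hunk 1: at line 4 remove [uwmih,teib] add [bspm] -> 11 lines: jivid zjonv ofom zdpk bspm qsg rtgf ohwt tqfjo aupy tccr
Hunk 2: at line 1 remove [ofom,zdpk,bspm] add [vumd,hvwx] -> 10 lines: jivid zjonv vumd hvwx qsg rtgf ohwt tqfjo aupy tccr
Hunk 3: at line 6 remove [ohwt] add [pwx] -> 10 lines: jivid zjonv vumd hvwx qsg rtgf pwx tqfjo aupy tccr
Hunk 4: at line 5 remove [rtgf,pwx] add [exny] -> 9 lines: jivid zjonv vumd hvwx qsg exny tqfjo aupy tccr
Hunk 5: at line 3 remove [hvwx,qsg,exny] add [vmrzg,oghs] -> 8 lines: jivid zjonv vumd vmrzg oghs tqfjo aupy tccr
Hunk 6: at line 1 remove [vumd,vmrzg,oghs] add [ysvbk] -> 6 lines: jivid zjonv ysvbk tqfjo aupy tccr
Final line 2: zjonv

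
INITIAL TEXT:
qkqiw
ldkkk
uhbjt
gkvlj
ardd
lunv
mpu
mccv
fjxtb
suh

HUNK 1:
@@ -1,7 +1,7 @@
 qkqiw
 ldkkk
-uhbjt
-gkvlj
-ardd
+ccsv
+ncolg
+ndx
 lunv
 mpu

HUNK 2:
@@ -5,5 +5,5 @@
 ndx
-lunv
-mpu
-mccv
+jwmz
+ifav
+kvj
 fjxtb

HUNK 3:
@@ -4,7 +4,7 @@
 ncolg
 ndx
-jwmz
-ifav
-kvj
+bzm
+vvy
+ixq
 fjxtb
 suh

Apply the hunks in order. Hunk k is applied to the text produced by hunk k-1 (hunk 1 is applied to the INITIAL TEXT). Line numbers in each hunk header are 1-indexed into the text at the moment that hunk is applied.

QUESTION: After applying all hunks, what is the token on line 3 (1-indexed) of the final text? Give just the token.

Answer: ccsv

Derivation:
Hunk 1: at line 1 remove [uhbjt,gkvlj,ardd] add [ccsv,ncolg,ndx] -> 10 lines: qkqiw ldkkk ccsv ncolg ndx lunv mpu mccv fjxtb suh
Hunk 2: at line 5 remove [lunv,mpu,mccv] add [jwmz,ifav,kvj] -> 10 lines: qkqiw ldkkk ccsv ncolg ndx jwmz ifav kvj fjxtb suh
Hunk 3: at line 4 remove [jwmz,ifav,kvj] add [bzm,vvy,ixq] -> 10 lines: qkqiw ldkkk ccsv ncolg ndx bzm vvy ixq fjxtb suh
Final line 3: ccsv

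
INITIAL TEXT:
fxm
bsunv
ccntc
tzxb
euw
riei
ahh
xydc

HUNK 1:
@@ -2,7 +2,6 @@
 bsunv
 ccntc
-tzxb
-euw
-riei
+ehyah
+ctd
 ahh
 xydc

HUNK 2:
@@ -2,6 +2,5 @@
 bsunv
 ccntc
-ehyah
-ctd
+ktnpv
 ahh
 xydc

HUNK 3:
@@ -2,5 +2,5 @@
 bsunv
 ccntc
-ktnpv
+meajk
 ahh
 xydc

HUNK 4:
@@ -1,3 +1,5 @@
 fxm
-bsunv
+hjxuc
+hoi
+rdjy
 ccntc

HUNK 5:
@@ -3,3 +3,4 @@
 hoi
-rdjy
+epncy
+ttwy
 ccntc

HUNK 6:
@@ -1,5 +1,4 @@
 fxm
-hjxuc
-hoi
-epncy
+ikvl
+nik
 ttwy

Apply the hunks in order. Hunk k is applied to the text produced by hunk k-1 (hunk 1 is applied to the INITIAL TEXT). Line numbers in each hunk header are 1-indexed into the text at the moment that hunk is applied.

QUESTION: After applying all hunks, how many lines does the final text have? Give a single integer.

Hunk 1: at line 2 remove [tzxb,euw,riei] add [ehyah,ctd] -> 7 lines: fxm bsunv ccntc ehyah ctd ahh xydc
Hunk 2: at line 2 remove [ehyah,ctd] add [ktnpv] -> 6 lines: fxm bsunv ccntc ktnpv ahh xydc
Hunk 3: at line 2 remove [ktnpv] add [meajk] -> 6 lines: fxm bsunv ccntc meajk ahh xydc
Hunk 4: at line 1 remove [bsunv] add [hjxuc,hoi,rdjy] -> 8 lines: fxm hjxuc hoi rdjy ccntc meajk ahh xydc
Hunk 5: at line 3 remove [rdjy] add [epncy,ttwy] -> 9 lines: fxm hjxuc hoi epncy ttwy ccntc meajk ahh xydc
Hunk 6: at line 1 remove [hjxuc,hoi,epncy] add [ikvl,nik] -> 8 lines: fxm ikvl nik ttwy ccntc meajk ahh xydc
Final line count: 8

Answer: 8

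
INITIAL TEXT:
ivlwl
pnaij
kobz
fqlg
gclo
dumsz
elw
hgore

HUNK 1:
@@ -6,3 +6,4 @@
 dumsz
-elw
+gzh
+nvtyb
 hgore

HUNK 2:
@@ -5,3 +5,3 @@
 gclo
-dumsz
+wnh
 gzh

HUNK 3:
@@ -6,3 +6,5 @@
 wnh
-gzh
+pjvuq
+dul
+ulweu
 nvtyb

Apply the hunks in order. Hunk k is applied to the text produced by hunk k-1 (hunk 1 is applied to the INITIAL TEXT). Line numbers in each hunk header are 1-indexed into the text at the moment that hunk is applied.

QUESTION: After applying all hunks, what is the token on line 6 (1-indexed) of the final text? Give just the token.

Hunk 1: at line 6 remove [elw] add [gzh,nvtyb] -> 9 lines: ivlwl pnaij kobz fqlg gclo dumsz gzh nvtyb hgore
Hunk 2: at line 5 remove [dumsz] add [wnh] -> 9 lines: ivlwl pnaij kobz fqlg gclo wnh gzh nvtyb hgore
Hunk 3: at line 6 remove [gzh] add [pjvuq,dul,ulweu] -> 11 lines: ivlwl pnaij kobz fqlg gclo wnh pjvuq dul ulweu nvtyb hgore
Final line 6: wnh

Answer: wnh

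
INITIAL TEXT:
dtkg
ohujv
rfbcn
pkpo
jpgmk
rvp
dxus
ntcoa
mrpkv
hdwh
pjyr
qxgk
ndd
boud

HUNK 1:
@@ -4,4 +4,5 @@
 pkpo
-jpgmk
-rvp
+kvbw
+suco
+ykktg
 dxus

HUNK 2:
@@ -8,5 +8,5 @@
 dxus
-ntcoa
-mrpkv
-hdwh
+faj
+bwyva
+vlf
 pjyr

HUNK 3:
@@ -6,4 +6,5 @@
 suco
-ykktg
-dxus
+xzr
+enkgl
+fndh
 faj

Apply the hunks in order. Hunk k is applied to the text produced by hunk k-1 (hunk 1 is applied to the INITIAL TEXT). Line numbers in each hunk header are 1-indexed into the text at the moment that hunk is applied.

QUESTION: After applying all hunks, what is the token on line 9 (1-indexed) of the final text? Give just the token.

Answer: fndh

Derivation:
Hunk 1: at line 4 remove [jpgmk,rvp] add [kvbw,suco,ykktg] -> 15 lines: dtkg ohujv rfbcn pkpo kvbw suco ykktg dxus ntcoa mrpkv hdwh pjyr qxgk ndd boud
Hunk 2: at line 8 remove [ntcoa,mrpkv,hdwh] add [faj,bwyva,vlf] -> 15 lines: dtkg ohujv rfbcn pkpo kvbw suco ykktg dxus faj bwyva vlf pjyr qxgk ndd boud
Hunk 3: at line 6 remove [ykktg,dxus] add [xzr,enkgl,fndh] -> 16 lines: dtkg ohujv rfbcn pkpo kvbw suco xzr enkgl fndh faj bwyva vlf pjyr qxgk ndd boud
Final line 9: fndh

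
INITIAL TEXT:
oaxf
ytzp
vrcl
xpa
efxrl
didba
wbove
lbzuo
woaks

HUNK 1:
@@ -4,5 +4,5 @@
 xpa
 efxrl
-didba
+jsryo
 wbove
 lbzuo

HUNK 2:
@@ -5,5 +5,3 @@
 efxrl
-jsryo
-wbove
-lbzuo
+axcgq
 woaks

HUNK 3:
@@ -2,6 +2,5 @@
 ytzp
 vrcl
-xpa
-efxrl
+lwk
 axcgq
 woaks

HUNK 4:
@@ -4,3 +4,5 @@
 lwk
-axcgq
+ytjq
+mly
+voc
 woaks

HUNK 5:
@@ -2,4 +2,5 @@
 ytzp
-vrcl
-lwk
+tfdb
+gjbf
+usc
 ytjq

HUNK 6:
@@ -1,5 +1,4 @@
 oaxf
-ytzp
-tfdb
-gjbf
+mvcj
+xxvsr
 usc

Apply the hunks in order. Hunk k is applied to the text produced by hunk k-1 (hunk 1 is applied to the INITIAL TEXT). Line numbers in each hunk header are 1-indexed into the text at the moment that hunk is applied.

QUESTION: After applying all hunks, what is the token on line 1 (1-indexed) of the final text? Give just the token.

Hunk 1: at line 4 remove [didba] add [jsryo] -> 9 lines: oaxf ytzp vrcl xpa efxrl jsryo wbove lbzuo woaks
Hunk 2: at line 5 remove [jsryo,wbove,lbzuo] add [axcgq] -> 7 lines: oaxf ytzp vrcl xpa efxrl axcgq woaks
Hunk 3: at line 2 remove [xpa,efxrl] add [lwk] -> 6 lines: oaxf ytzp vrcl lwk axcgq woaks
Hunk 4: at line 4 remove [axcgq] add [ytjq,mly,voc] -> 8 lines: oaxf ytzp vrcl lwk ytjq mly voc woaks
Hunk 5: at line 2 remove [vrcl,lwk] add [tfdb,gjbf,usc] -> 9 lines: oaxf ytzp tfdb gjbf usc ytjq mly voc woaks
Hunk 6: at line 1 remove [ytzp,tfdb,gjbf] add [mvcj,xxvsr] -> 8 lines: oaxf mvcj xxvsr usc ytjq mly voc woaks
Final line 1: oaxf

Answer: oaxf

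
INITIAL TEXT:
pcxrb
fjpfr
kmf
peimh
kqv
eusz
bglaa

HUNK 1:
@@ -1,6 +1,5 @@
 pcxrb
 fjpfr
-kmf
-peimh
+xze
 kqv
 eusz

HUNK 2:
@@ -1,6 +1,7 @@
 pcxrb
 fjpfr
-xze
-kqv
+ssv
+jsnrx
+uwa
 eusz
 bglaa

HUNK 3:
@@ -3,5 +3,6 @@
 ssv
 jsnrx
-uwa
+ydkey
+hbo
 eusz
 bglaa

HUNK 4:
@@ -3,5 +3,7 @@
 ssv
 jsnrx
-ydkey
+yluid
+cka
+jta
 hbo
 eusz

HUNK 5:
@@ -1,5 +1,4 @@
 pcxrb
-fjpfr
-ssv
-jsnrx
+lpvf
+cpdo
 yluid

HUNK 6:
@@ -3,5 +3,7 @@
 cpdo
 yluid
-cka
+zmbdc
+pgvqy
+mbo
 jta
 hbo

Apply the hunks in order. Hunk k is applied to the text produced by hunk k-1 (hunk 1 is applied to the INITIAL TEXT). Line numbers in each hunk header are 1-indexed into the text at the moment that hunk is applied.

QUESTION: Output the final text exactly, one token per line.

Hunk 1: at line 1 remove [kmf,peimh] add [xze] -> 6 lines: pcxrb fjpfr xze kqv eusz bglaa
Hunk 2: at line 1 remove [xze,kqv] add [ssv,jsnrx,uwa] -> 7 lines: pcxrb fjpfr ssv jsnrx uwa eusz bglaa
Hunk 3: at line 3 remove [uwa] add [ydkey,hbo] -> 8 lines: pcxrb fjpfr ssv jsnrx ydkey hbo eusz bglaa
Hunk 4: at line 3 remove [ydkey] add [yluid,cka,jta] -> 10 lines: pcxrb fjpfr ssv jsnrx yluid cka jta hbo eusz bglaa
Hunk 5: at line 1 remove [fjpfr,ssv,jsnrx] add [lpvf,cpdo] -> 9 lines: pcxrb lpvf cpdo yluid cka jta hbo eusz bglaa
Hunk 6: at line 3 remove [cka] add [zmbdc,pgvqy,mbo] -> 11 lines: pcxrb lpvf cpdo yluid zmbdc pgvqy mbo jta hbo eusz bglaa

Answer: pcxrb
lpvf
cpdo
yluid
zmbdc
pgvqy
mbo
jta
hbo
eusz
bglaa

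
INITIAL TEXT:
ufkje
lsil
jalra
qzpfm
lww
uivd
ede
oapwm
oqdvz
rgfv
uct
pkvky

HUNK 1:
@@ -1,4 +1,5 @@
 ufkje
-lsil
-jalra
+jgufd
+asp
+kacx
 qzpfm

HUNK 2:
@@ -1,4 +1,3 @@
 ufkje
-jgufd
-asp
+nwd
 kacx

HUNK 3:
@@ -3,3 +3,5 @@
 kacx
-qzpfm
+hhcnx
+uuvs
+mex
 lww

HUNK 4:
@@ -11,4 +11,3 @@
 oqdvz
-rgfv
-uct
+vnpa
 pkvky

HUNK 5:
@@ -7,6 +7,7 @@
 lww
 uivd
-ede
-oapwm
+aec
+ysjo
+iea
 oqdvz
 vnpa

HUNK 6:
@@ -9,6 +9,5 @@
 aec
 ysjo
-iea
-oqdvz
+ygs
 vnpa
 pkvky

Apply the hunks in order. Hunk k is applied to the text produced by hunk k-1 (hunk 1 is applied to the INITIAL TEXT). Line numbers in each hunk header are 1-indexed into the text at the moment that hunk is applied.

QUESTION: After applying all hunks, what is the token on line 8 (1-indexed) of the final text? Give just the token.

Answer: uivd

Derivation:
Hunk 1: at line 1 remove [lsil,jalra] add [jgufd,asp,kacx] -> 13 lines: ufkje jgufd asp kacx qzpfm lww uivd ede oapwm oqdvz rgfv uct pkvky
Hunk 2: at line 1 remove [jgufd,asp] add [nwd] -> 12 lines: ufkje nwd kacx qzpfm lww uivd ede oapwm oqdvz rgfv uct pkvky
Hunk 3: at line 3 remove [qzpfm] add [hhcnx,uuvs,mex] -> 14 lines: ufkje nwd kacx hhcnx uuvs mex lww uivd ede oapwm oqdvz rgfv uct pkvky
Hunk 4: at line 11 remove [rgfv,uct] add [vnpa] -> 13 lines: ufkje nwd kacx hhcnx uuvs mex lww uivd ede oapwm oqdvz vnpa pkvky
Hunk 5: at line 7 remove [ede,oapwm] add [aec,ysjo,iea] -> 14 lines: ufkje nwd kacx hhcnx uuvs mex lww uivd aec ysjo iea oqdvz vnpa pkvky
Hunk 6: at line 9 remove [iea,oqdvz] add [ygs] -> 13 lines: ufkje nwd kacx hhcnx uuvs mex lww uivd aec ysjo ygs vnpa pkvky
Final line 8: uivd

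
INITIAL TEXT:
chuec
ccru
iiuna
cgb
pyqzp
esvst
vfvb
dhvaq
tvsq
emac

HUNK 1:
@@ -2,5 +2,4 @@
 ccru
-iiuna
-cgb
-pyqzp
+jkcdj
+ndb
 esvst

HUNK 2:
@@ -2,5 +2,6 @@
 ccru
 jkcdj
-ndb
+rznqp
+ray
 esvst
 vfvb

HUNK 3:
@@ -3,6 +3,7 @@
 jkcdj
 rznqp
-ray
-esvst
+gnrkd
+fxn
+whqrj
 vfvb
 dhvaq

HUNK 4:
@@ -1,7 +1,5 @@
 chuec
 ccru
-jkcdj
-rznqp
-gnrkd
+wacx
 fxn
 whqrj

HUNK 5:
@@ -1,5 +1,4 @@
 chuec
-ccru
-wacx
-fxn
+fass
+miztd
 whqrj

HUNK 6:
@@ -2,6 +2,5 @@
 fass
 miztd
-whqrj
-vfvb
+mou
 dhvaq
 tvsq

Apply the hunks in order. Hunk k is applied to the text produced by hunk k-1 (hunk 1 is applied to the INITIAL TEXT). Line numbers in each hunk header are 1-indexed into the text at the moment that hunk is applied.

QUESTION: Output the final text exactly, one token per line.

Answer: chuec
fass
miztd
mou
dhvaq
tvsq
emac

Derivation:
Hunk 1: at line 2 remove [iiuna,cgb,pyqzp] add [jkcdj,ndb] -> 9 lines: chuec ccru jkcdj ndb esvst vfvb dhvaq tvsq emac
Hunk 2: at line 2 remove [ndb] add [rznqp,ray] -> 10 lines: chuec ccru jkcdj rznqp ray esvst vfvb dhvaq tvsq emac
Hunk 3: at line 3 remove [ray,esvst] add [gnrkd,fxn,whqrj] -> 11 lines: chuec ccru jkcdj rznqp gnrkd fxn whqrj vfvb dhvaq tvsq emac
Hunk 4: at line 1 remove [jkcdj,rznqp,gnrkd] add [wacx] -> 9 lines: chuec ccru wacx fxn whqrj vfvb dhvaq tvsq emac
Hunk 5: at line 1 remove [ccru,wacx,fxn] add [fass,miztd] -> 8 lines: chuec fass miztd whqrj vfvb dhvaq tvsq emac
Hunk 6: at line 2 remove [whqrj,vfvb] add [mou] -> 7 lines: chuec fass miztd mou dhvaq tvsq emac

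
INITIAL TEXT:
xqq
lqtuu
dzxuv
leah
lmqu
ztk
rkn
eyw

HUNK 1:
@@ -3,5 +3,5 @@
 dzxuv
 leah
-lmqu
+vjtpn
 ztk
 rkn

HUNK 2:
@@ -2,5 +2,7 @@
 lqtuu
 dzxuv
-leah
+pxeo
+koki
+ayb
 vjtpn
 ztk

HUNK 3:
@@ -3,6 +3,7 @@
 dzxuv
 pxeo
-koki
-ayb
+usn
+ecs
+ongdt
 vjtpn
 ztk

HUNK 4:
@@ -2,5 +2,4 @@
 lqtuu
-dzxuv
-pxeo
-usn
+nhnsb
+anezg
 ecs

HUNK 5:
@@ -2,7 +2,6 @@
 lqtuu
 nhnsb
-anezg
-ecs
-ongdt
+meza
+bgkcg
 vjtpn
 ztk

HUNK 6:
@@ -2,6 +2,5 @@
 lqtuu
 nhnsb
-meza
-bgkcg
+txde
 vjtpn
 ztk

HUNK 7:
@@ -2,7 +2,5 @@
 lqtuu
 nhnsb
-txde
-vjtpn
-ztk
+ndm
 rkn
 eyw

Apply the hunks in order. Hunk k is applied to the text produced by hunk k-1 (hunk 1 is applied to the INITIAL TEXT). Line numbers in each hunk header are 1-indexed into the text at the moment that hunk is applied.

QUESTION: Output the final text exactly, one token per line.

Answer: xqq
lqtuu
nhnsb
ndm
rkn
eyw

Derivation:
Hunk 1: at line 3 remove [lmqu] add [vjtpn] -> 8 lines: xqq lqtuu dzxuv leah vjtpn ztk rkn eyw
Hunk 2: at line 2 remove [leah] add [pxeo,koki,ayb] -> 10 lines: xqq lqtuu dzxuv pxeo koki ayb vjtpn ztk rkn eyw
Hunk 3: at line 3 remove [koki,ayb] add [usn,ecs,ongdt] -> 11 lines: xqq lqtuu dzxuv pxeo usn ecs ongdt vjtpn ztk rkn eyw
Hunk 4: at line 2 remove [dzxuv,pxeo,usn] add [nhnsb,anezg] -> 10 lines: xqq lqtuu nhnsb anezg ecs ongdt vjtpn ztk rkn eyw
Hunk 5: at line 2 remove [anezg,ecs,ongdt] add [meza,bgkcg] -> 9 lines: xqq lqtuu nhnsb meza bgkcg vjtpn ztk rkn eyw
Hunk 6: at line 2 remove [meza,bgkcg] add [txde] -> 8 lines: xqq lqtuu nhnsb txde vjtpn ztk rkn eyw
Hunk 7: at line 2 remove [txde,vjtpn,ztk] add [ndm] -> 6 lines: xqq lqtuu nhnsb ndm rkn eyw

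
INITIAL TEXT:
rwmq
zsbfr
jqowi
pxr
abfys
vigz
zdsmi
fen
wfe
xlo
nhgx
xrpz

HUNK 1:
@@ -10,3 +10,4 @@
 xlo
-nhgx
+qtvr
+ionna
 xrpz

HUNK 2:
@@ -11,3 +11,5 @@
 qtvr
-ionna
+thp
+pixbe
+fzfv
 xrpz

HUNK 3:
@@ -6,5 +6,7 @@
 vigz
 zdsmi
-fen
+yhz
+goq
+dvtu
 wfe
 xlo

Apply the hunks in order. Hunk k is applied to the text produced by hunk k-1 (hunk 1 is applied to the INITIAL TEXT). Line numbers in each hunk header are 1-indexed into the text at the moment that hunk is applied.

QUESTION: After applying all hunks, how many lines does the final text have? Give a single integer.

Hunk 1: at line 10 remove [nhgx] add [qtvr,ionna] -> 13 lines: rwmq zsbfr jqowi pxr abfys vigz zdsmi fen wfe xlo qtvr ionna xrpz
Hunk 2: at line 11 remove [ionna] add [thp,pixbe,fzfv] -> 15 lines: rwmq zsbfr jqowi pxr abfys vigz zdsmi fen wfe xlo qtvr thp pixbe fzfv xrpz
Hunk 3: at line 6 remove [fen] add [yhz,goq,dvtu] -> 17 lines: rwmq zsbfr jqowi pxr abfys vigz zdsmi yhz goq dvtu wfe xlo qtvr thp pixbe fzfv xrpz
Final line count: 17

Answer: 17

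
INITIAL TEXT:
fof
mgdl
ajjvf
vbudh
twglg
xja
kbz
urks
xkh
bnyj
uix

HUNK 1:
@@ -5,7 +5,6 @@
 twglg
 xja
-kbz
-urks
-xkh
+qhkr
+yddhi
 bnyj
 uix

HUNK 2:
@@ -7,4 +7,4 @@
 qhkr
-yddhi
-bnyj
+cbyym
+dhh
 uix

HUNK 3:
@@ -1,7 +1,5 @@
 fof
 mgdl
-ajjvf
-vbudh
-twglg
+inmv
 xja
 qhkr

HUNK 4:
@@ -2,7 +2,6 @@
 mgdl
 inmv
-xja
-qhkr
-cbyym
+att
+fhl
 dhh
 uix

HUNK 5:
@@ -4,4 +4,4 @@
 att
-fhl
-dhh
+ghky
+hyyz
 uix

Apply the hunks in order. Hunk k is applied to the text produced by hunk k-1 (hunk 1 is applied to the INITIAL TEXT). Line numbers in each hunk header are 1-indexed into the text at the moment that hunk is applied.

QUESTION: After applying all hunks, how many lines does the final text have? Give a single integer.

Hunk 1: at line 5 remove [kbz,urks,xkh] add [qhkr,yddhi] -> 10 lines: fof mgdl ajjvf vbudh twglg xja qhkr yddhi bnyj uix
Hunk 2: at line 7 remove [yddhi,bnyj] add [cbyym,dhh] -> 10 lines: fof mgdl ajjvf vbudh twglg xja qhkr cbyym dhh uix
Hunk 3: at line 1 remove [ajjvf,vbudh,twglg] add [inmv] -> 8 lines: fof mgdl inmv xja qhkr cbyym dhh uix
Hunk 4: at line 2 remove [xja,qhkr,cbyym] add [att,fhl] -> 7 lines: fof mgdl inmv att fhl dhh uix
Hunk 5: at line 4 remove [fhl,dhh] add [ghky,hyyz] -> 7 lines: fof mgdl inmv att ghky hyyz uix
Final line count: 7

Answer: 7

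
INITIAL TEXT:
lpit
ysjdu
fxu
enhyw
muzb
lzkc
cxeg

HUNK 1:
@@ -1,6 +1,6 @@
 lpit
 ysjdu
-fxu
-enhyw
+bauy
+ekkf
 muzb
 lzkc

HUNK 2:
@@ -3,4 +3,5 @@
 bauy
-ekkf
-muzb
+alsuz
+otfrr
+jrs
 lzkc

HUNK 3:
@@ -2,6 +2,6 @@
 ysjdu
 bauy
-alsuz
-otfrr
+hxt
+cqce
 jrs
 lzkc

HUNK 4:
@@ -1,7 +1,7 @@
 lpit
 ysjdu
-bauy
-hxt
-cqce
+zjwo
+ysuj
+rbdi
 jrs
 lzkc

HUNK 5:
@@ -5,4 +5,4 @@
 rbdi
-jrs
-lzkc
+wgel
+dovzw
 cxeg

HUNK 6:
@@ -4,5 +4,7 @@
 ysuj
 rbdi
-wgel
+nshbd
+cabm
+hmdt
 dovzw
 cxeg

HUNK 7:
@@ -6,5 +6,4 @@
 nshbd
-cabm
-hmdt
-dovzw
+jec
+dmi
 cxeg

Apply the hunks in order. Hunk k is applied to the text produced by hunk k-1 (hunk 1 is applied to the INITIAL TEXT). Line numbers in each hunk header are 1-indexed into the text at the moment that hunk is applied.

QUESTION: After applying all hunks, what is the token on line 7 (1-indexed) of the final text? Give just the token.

Answer: jec

Derivation:
Hunk 1: at line 1 remove [fxu,enhyw] add [bauy,ekkf] -> 7 lines: lpit ysjdu bauy ekkf muzb lzkc cxeg
Hunk 2: at line 3 remove [ekkf,muzb] add [alsuz,otfrr,jrs] -> 8 lines: lpit ysjdu bauy alsuz otfrr jrs lzkc cxeg
Hunk 3: at line 2 remove [alsuz,otfrr] add [hxt,cqce] -> 8 lines: lpit ysjdu bauy hxt cqce jrs lzkc cxeg
Hunk 4: at line 1 remove [bauy,hxt,cqce] add [zjwo,ysuj,rbdi] -> 8 lines: lpit ysjdu zjwo ysuj rbdi jrs lzkc cxeg
Hunk 5: at line 5 remove [jrs,lzkc] add [wgel,dovzw] -> 8 lines: lpit ysjdu zjwo ysuj rbdi wgel dovzw cxeg
Hunk 6: at line 4 remove [wgel] add [nshbd,cabm,hmdt] -> 10 lines: lpit ysjdu zjwo ysuj rbdi nshbd cabm hmdt dovzw cxeg
Hunk 7: at line 6 remove [cabm,hmdt,dovzw] add [jec,dmi] -> 9 lines: lpit ysjdu zjwo ysuj rbdi nshbd jec dmi cxeg
Final line 7: jec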